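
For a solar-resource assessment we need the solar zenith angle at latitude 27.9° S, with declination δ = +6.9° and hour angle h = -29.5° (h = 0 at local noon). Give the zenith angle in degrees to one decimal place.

θ_z = 45.0°

cos θ_z = sin φ sin δ + cos φ cos δ cos h = -0.056216 + 0.763619 = 0.707403.
θ_z = arccos(0.707403) = 45.0°.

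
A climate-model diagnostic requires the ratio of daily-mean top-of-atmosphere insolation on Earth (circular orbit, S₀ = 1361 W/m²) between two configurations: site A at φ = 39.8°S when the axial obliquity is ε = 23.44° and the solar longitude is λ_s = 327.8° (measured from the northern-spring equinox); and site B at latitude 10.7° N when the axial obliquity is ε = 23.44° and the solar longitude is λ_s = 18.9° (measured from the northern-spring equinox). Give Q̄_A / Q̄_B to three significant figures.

Q̄_A / Q̄_B ≈ 0.964

— Configuration A (φ=-39.8°):
Solar declination: sin δ = sin ε · sin λ_s = sin 23.44° × sin 327.8° = -0.21197, so δ = -12.238°.
cos H₀ = −tan(-39.8°) tan(-12.238°) = -0.1807, H₀ = 1.7525 rad.
Bracket: H₀ sin φ sin δ + cos φ cos δ sin H₀ = 1.7525×-0.64011×-0.21197 + 0.76828×0.97728×0.98354 = 0.237786 + 0.738466 = 0.976252.
Q̄ = (S₀/π) × [bracket] = (1361/π) × 0.976252 = 422.93 W/m².
— Configuration B (φ=+10.7°):
Solar declination: sin δ = sin ε · sin λ_s = sin 23.44° × sin 18.9° = 0.12885, so δ = +7.403°.
cos H₀ = −tan(+10.7°) tan(+7.403°) = -0.0246, H₀ = 1.5954 rad.
Bracket: H₀ sin φ sin δ + cos φ cos δ sin H₀ = 1.5954×0.18567×0.12885 + 0.98261×0.99166×0.99970 = 0.038168 + 0.974123 = 1.012291.
Q̄ = (S₀/π) × [bracket] = (1361/π) × 1.012291 = 438.54 W/m².
Ratio Q̄_A / Q̄_B = 422.93 / 438.54 = 0.9644.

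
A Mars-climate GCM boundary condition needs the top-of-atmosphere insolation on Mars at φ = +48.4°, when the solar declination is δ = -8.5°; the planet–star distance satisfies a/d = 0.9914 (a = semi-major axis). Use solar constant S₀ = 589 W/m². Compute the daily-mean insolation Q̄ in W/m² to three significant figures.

Q̄ ≈ 90.7 W/m²

cos H₀ = −tan(+48.4°) tan(-8.500°) = 0.1683, H₀ = 1.4017 rad.
Bracket: H₀ sin φ sin δ + cos φ cos δ sin H₀ = 1.4017×0.74780×-0.14781 + 0.66393×0.98902×0.98573 = -0.154933 + 0.647270 = 0.492337.
Inverse-square distance factor (a/d)² = 0.9914² = 0.982874.
Q̄ = (S₀/π) × 0.982874 × [bracket] = (589/π) × 0.982874 × 0.492337 = 90.72 W/m².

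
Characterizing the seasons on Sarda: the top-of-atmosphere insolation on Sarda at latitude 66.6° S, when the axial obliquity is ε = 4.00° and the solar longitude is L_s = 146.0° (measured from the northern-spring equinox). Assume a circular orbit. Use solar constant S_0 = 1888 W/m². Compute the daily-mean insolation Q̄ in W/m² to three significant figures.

Q̄ ≈ 206 W/m²

Solar declination: sin δ = sin ε · sin L_s = sin 4.00° × sin 146.0° = 0.03901, so δ = +2.236°.
cos h₀ = −tan(-66.6°) tan(+2.236°) = 0.0902, h₀ = 1.4805 rad.
Bracket: h₀ sin ϕ sin δ + cos ϕ cos δ sin h₀ = 1.4805×-0.91775×0.03901 + 0.39715×0.99924×0.99592 = -0.053004 + 0.395229 = 0.342225.
Q̄ = (S_0/π) × [bracket] = (1888/π) × 0.342225 = 205.7 W/m².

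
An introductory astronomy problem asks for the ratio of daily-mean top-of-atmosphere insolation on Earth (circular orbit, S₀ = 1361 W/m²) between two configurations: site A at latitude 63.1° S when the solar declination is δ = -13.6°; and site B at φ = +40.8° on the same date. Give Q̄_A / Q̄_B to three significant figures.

Q̄_A / Q̄_B ≈ 1.61

— Configuration A (φ=-63.1°):
cos H₀ = −tan(-63.1°) tan(-13.600°) = -0.4769, H₀ = 2.0679 rad.
Bracket: H₀ sin φ sin δ + cos φ cos δ sin H₀ = 2.0679×-0.89180×-0.23514 + 0.45243×0.97196×0.87898 = 0.433634 + 0.386526 = 0.820160.
Q̄ = (S₀/π) × [bracket] = (1361/π) × 0.820160 = 355.31 W/m².
— Configuration B (φ=+40.8°):
cos H₀ = −tan(+40.8°) tan(-13.600°) = 0.2088, H₀ = 1.3604 rad.
Bracket: H₀ sin φ sin δ + cos φ cos δ sin H₀ = 1.3604×0.65342×-0.23514 + 0.75700×0.97196×0.97795 = -0.209019 + 0.719550 = 0.510531.
Q̄ = (S₀/π) × [bracket] = (1361/π) × 0.510531 = 221.17 W/m².
Ratio Q̄_A / Q̄_B = 355.31 / 221.17 = 1.607.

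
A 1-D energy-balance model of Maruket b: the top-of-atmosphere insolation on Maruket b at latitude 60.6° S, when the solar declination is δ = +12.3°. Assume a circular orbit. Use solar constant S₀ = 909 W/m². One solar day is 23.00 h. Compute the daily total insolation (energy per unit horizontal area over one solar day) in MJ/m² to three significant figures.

cos H₀ = −tan(-60.6°) tan(+12.300°) = 0.3870, H₀ = 1.1735 rad.
Bracket: H₀ sin φ sin δ + cos φ cos δ sin H₀ = 1.1735×-0.87121×0.21303 + 0.49090×0.97705×0.92210 = -0.217794 + 0.442270 = 0.224476.
Q̄ = (S₀/π) × [bracket] = (909/π) × 0.224476 = 64.951 W/m².
Daily total = Q̄ × 23.00 h × 3600 s/h = 64.951 × 23.00 × 3600 / 10⁶ = 5.378 MJ/m².

5.38 MJ/m²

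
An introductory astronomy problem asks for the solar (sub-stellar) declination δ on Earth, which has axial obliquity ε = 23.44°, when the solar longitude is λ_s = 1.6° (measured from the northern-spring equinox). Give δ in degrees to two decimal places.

δ = +0.64°

sin δ = sin ε · sin λ_s = sin 23.44° × sin 1.6° = 0.011107.
δ = arcsin(0.011107) = +0.64°.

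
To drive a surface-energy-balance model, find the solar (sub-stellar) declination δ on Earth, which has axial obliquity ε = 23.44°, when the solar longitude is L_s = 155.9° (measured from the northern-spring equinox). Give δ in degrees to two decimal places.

sin δ = sin ε · sin L_s = sin 23.44° × sin 155.9° = 0.162429.
δ = arcsin(0.162429) = +9.35°.

δ = +9.35°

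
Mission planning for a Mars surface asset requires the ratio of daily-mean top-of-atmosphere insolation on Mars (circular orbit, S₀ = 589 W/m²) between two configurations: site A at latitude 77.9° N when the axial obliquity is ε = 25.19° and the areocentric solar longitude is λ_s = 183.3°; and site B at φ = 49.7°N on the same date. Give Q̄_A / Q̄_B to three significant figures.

— Configuration A (φ=+77.9°):
sin δ = sin 25.19° × sin 183.3° = -0.02450, so δ = -1.404°.
cos H₀ = −tan(+77.9°) tan(-1.404°) = 0.1143, H₀ = 1.4562 rad.
Bracket: H₀ sin φ sin δ + cos φ cos δ sin H₀ = 1.4562×0.97778×-0.02450 + 0.20962×0.99970×0.99344 = -0.034884 + 0.208182 = 0.173298.
Q̄ = (S₀/π) × [bracket] = (589/π) × 0.173298 = 32.491 W/m².
— Configuration B (φ=+49.7°):
cos H₀ = −tan(+49.7°) tan(-1.404°) = 0.0289, H₀ = 1.5419 rad.
Bracket: H₀ sin φ sin δ + cos φ cos δ sin H₀ = 1.5419×0.76267×-0.02450 + 0.64679×0.99970×0.99958 = -0.028811 + 0.646324 = 0.617513.
Q̄ = (S₀/π) × [bracket] = (589/π) × 0.617513 = 115.77 W/m².
Ratio Q̄_A / Q̄_B = 32.491 / 115.77 = 0.2807.

Q̄_A / Q̄_B ≈ 0.281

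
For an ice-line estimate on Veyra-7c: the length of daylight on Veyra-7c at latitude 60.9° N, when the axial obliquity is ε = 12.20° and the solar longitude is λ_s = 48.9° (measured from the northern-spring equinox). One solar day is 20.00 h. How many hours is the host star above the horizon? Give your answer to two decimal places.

Solar declination: sin δ = sin ε · sin λ_s = sin 12.20° × sin 48.9° = 0.15925, so δ = +9.163°.
cos H₀ = −tan φ · tan δ = −tan(+60.9°) × tan(+9.163°) = -0.2898, so H₀ = 1.8648 rad = 106.85°.
Daylight = 2H₀/(2π) × 20.00 h = (1.8648/π) × 20.00 = 11.87 h.

11.87 h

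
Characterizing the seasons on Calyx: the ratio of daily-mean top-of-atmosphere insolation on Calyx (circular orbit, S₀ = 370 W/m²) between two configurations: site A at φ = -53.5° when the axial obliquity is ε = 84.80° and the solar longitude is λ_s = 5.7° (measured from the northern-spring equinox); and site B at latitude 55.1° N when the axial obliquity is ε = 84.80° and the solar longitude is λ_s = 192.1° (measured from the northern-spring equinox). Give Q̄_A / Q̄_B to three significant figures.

— Configuration A (φ=-53.5°):
Solar declination: sin δ = sin ε · sin λ_s = sin 84.80° × sin 5.7° = 0.09891, so δ = +5.676°.
cos H₀ = −tan(-53.5°) tan(+5.676°) = 0.1343, H₀ = 1.4361 rad.
Bracket: H₀ sin φ sin δ + cos φ cos δ sin H₀ = 1.4361×-0.80386×0.09891 + 0.59482×0.99510×0.99094 = -0.114184 + 0.586543 = 0.472359.
Q̄ = (S₀/π) × [bracket] = (370/π) × 0.472359 = 55.632 W/m².
— Configuration B (φ=+55.1°):
Solar declination: sin δ = sin ε · sin λ_s = sin 84.80° × sin 192.1° = -0.20876, so δ = -12.049°.
cos H₀ = −tan(+55.1°) tan(-12.049°) = 0.3060, H₀ = 1.2598 rad.
Bracket: H₀ sin φ sin δ + cos φ cos δ sin H₀ = 1.2598×0.82015×-0.20876 + 0.57215×0.97797×0.95204 = -0.215696 + 0.532710 = 0.317014.
Q̄ = (S₀/π) × [bracket] = (370/π) × 0.317014 = 37.336 W/m².
Ratio Q̄_A / Q̄_B = 55.632 / 37.336 = 1.490.

Q̄_A / Q̄_B ≈ 1.49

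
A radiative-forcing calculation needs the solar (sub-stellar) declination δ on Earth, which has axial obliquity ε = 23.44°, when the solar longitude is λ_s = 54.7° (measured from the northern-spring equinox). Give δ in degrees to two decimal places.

sin δ = sin ε · sin λ_s = sin 23.44° × sin 54.7° = 0.324650.
δ = arcsin(0.324650) = +18.94°.

δ = +18.94°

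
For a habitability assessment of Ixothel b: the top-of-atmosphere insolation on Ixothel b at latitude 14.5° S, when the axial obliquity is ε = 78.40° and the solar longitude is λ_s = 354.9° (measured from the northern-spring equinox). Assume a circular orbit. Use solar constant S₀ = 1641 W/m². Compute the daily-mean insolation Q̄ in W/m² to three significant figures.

Q̄ ≈ 522 W/m²

Solar declination: sin δ = sin ε · sin λ_s = sin 78.40° × sin 354.9° = -0.08708, so δ = -4.996°.
cos H₀ = −tan(-14.5°) tan(-4.996°) = -0.0226, H₀ = 1.5934 rad.
Bracket: H₀ sin φ sin δ + cos φ cos δ sin H₀ = 1.5934×-0.25038×-0.08708 + 0.96815×0.99620×0.99974 = 0.034741 + 0.964220 = 0.998961.
Q̄ = (S₀/π) × [bracket] = (1641/π) × 0.998961 = 521.8 W/m².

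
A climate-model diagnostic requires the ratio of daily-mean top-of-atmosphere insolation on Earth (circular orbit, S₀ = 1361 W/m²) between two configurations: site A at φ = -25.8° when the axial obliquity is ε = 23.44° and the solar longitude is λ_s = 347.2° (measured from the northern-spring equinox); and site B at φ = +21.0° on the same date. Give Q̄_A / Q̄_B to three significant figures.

— Configuration A (φ=-25.8°):
Solar declination: sin δ = sin ε · sin λ_s = sin 23.44° × sin 347.2° = -0.08813, so δ = -5.056°.
cos H₀ = −tan(-25.8°) tan(-5.056°) = -0.0428, H₀ = 1.6136 rad.
Bracket: H₀ sin φ sin δ + cos φ cos δ sin H₀ = 1.6136×-0.43523×-0.08813 + 0.90032×0.99611×0.99908 = 0.061893 + 0.895993 = 0.957886.
Q̄ = (S₀/π) × [bracket] = (1361/π) × 0.957886 = 414.98 W/m².
— Configuration B (φ=+21.0°):
cos H₀ = −tan(+21.0°) tan(-5.056°) = 0.0340, H₀ = 1.5368 rad.
Bracket: H₀ sin φ sin δ + cos φ cos δ sin H₀ = 1.5368×0.35837×-0.08813 + 0.93358×0.99611×0.99942 = -0.048537 + 0.929409 = 0.880872.
Q̄ = (S₀/π) × [bracket] = (1361/π) × 0.880872 = 381.61 W/m².
Ratio Q̄_A / Q̄_B = 414.98 / 381.61 = 1.087.

Q̄_A / Q̄_B ≈ 1.09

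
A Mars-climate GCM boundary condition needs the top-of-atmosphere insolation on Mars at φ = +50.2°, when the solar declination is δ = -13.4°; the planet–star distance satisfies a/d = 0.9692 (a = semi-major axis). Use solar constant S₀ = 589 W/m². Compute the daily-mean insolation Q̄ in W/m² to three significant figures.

cos H₀ = −tan(+50.2°) tan(-13.400°) = 0.2859, H₀ = 1.2808 rad.
Bracket: H₀ sin φ sin δ + cos φ cos δ sin H₀ = 1.2808×0.76828×-0.23175 + 0.64011×0.97278×0.95825 = -0.228045 + 0.596689 = 0.368644.
Inverse-square distance factor (a/d)² = 0.9692² = 0.939349.
Q̄ = (S₀/π) × 0.939349 × [bracket] = (589/π) × 0.939349 × 0.368644 = 64.92 W/m².

Q̄ ≈ 64.9 W/m²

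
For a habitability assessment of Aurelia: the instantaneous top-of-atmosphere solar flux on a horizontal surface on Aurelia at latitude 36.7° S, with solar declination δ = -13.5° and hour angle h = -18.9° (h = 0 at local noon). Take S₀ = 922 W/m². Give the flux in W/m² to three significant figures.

cos θ_z = sin φ sin δ + cos φ cos δ cos h = 0.139513 + 0.737589 = 0.877102.
Flux = S₀ · cos θ_z = 922 × 0.877102 = 808.7 W/m².

809 W/m²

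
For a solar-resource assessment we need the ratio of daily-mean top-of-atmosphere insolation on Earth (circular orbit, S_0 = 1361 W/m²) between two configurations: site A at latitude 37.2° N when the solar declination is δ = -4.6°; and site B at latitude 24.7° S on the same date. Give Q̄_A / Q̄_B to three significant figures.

Q̄_A / Q̄_B ≈ 0.750

— Configuration A (ϕ=+37.2°):
cos h₀ = −tan(+37.2°) tan(-4.600°) = 0.0611, h₀ = 1.5097 rad.
Bracket: h₀ sin ϕ sin δ + cos ϕ cos δ sin h₀ = 1.5097×0.60460×-0.08020 + 0.79653×0.99678×0.99813 = -0.073204 + 0.792480 = 0.719276.
Q̄ = (S_0/π) × [bracket] = (1361/π) × 0.719276 = 311.60 W/m².
— Configuration B (ϕ=-24.7°):
cos h₀ = −tan(-24.7°) tan(-4.600°) = -0.0370, h₀ = 1.6078 rad.
Bracket: h₀ sin ϕ sin δ + cos ϕ cos δ sin h₀ = 1.6078×-0.41787×-0.08020 + 0.90851×0.99678×0.99932 = 0.053882 + 0.904969 = 0.958851.
Q̄ = (S_0/π) × [bracket] = (1361/π) × 0.958851 = 415.39 W/m².
Ratio Q̄_A / Q̄_B = 311.60 / 415.39 = 0.7501.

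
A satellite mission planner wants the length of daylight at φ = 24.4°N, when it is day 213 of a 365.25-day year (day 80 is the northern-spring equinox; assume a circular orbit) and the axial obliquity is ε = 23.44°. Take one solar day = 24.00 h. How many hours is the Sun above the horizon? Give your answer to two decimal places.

13.09 h

Solar longitude: λ_s = 360° × (213 − 80)/365.25 = 131.088°.
sin δ = sin 23.44° × sin 131.088° = 0.29981, so δ = +17.446°.
cos H₀ = −tan φ · tan δ = −tan(+24.4°) × tan(+17.446°) = -0.1426, so H₀ = 1.7138 rad = 98.20°.
Daylight = 2H₀/(2π) × 24.00 h = (1.7138/π) × 24.00 = 13.09 h.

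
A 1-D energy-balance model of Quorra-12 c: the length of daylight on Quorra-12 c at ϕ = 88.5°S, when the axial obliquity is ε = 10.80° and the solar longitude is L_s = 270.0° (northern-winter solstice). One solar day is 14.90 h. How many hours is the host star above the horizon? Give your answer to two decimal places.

14.90 h

Solar declination: sin δ = sin ε · sin L_s = sin 10.80° × sin 270.0° = -0.18738, so δ = -10.800°.
Sunrise equation: cos h₀ = −tan ϕ · tan δ = -7.2848 ≤ −1, so the host star never sets (polar day) and h₀ = π.
Daylight = 2h₀/(2π) × 14.90 h = (3.1416/π) × 14.90 = 14.90 h.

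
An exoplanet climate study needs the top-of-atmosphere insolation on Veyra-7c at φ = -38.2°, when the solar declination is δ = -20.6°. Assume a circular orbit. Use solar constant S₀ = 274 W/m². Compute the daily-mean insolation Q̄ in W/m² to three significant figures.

cos H₀ = −tan(-38.2°) tan(-20.600°) = -0.2958, H₀ = 1.8711 rad.
Bracket: H₀ sin φ sin δ + cos φ cos δ sin H₀ = 1.8711×-0.61841×-0.35184 + 0.78586×0.93606×0.95525 = 0.407117 + 0.702693 = 1.109810.
Q̄ = (S₀/π) × [bracket] = (274/π) × 1.109810 = 96.79 W/m².

Q̄ ≈ 96.8 W/m²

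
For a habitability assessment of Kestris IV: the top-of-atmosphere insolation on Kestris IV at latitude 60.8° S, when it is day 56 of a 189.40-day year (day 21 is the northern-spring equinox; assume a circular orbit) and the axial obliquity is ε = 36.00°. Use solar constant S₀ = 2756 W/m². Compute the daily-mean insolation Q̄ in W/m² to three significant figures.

Q̄ ≈ 0.00 W/m²

Solar longitude: λ_s = 360° × (56 − 21)/189.40 = 66.526°.
sin δ = sin 36.00° × sin 66.526° = 0.53914, so δ = +32.625°.
cos H₀ = −tan(-60.8°) tan(+32.625°) = 1.1454 ≥ 1 ⇒ polar night, H₀ = 0 and Q̄ = 0.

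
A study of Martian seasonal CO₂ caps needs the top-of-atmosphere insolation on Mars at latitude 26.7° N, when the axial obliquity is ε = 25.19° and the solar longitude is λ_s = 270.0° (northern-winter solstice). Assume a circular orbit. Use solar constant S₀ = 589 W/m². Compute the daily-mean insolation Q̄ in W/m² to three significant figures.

Q̄ ≈ 99.5 W/m²

Solar declination: sin δ = sin ε · sin λ_s = sin 25.19° × sin 270.0° = -0.42562, so δ = -25.190°.
cos H₀ = −tan(+26.7°) tan(-25.190°) = 0.2366, H₀ = 1.3320 rad.
Bracket: H₀ sin φ sin δ + cos φ cos δ sin H₀ = 1.3320×0.44932×-0.42562 + 0.89337×0.90490×0.97162 = -0.254731 + 0.785468 = 0.530737.
Q̄ = (S₀/π) × [bracket] = (589/π) × 0.530737 = 99.50 W/m².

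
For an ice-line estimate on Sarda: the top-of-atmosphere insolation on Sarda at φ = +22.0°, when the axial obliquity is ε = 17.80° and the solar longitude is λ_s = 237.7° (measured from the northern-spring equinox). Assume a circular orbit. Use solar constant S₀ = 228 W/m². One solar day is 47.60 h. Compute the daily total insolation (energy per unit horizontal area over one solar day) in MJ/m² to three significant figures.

9.31 MJ/m²

Solar declination: sin δ = sin ε · sin λ_s = sin 17.80° × sin 237.7° = -0.25839, so δ = -14.975°.
cos H₀ = −tan(+22.0°) tan(-14.975°) = 0.1081, H₀ = 1.4625 rad.
Bracket: H₀ sin φ sin δ + cos φ cos δ sin H₀ = 1.4625×0.37461×-0.25839 + 0.92718×0.96604×0.99414 = -0.141563 + 0.890444 = 0.748881.
Q̄ = (S₀/π) × [bracket] = (228/π) × 0.748881 = 54.350 W/m².
Daily total = Q̄ × 47.60 h × 3600 s/h = 54.350 × 47.60 × 3600 / 10⁶ = 9.313 MJ/m².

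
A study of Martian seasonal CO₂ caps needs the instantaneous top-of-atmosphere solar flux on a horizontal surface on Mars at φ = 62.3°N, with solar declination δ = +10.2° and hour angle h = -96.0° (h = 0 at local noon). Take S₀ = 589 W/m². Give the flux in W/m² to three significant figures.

cos θ_z = sin φ sin δ + cos φ cos δ cos h = 0.156790 + -0.047821 = 0.108969.
Flux = S₀ · cos θ_z = 589 × 0.108969 = 64.18 W/m².

64.2 W/m²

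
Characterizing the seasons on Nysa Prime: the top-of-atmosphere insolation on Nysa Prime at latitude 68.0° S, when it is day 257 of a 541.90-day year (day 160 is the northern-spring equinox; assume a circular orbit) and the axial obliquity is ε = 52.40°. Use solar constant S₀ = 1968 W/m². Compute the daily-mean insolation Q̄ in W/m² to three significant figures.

Q̄ ≈ 0.00 W/m²

Solar longitude: λ_s = 360° × (257 − 160)/541.90 = 64.440°.
sin δ = sin 52.40° × sin 64.440° = 0.71475, so δ = +45.623°.
cos H₀ = −tan(-68.0°) tan(+45.623°) = 2.5295 ≥ 1 ⇒ polar night, H₀ = 0 and Q̄ = 0.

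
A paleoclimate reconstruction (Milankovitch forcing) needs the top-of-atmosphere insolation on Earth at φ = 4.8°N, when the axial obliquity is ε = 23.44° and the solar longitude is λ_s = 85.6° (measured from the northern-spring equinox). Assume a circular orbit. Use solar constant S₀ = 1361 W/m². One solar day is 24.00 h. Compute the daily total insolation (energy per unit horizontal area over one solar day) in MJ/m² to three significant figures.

Solar declination: sin δ = sin ε · sin λ_s = sin 23.44° × sin 85.6° = 0.39662, so δ = +23.367°.
cos H₀ = −tan(+4.8°) tan(+23.367°) = -0.0363, H₀ = 1.6071 rad.
Bracket: H₀ sin φ sin δ + cos φ cos δ sin H₀ = 1.6071×0.08368×0.39662 + 0.99649×0.91798×0.99934 = 0.053338 + 0.914154 = 0.967492.
Q̄ = (S₀/π) × [bracket] = (1361/π) × 0.967492 = 419.14 W/m².
Daily total = Q̄ × 24.00 h × 3600 s/h = 419.14 × 24.00 × 3600 / 10⁶ = 36.21 MJ/m².

36.2 MJ/m²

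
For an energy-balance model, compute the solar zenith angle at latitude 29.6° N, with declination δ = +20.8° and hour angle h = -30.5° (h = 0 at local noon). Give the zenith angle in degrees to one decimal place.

θ_z = 28.9°

cos θ_z = sin ϕ sin δ + cos ϕ cos δ cos h = 0.175402 + 0.700355 = 0.875757.
θ_z = arccos(0.875757) = 28.9°.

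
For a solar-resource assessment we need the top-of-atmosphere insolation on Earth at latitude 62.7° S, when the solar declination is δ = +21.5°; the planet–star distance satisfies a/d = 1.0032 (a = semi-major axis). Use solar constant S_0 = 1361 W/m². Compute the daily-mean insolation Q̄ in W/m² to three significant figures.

cos h₀ = −tan(-62.7°) tan(+21.500°) = 0.7632, h₀ = 0.7026 rad.
Bracket: h₀ sin ϕ sin δ + cos ϕ cos δ sin h₀ = 0.7026×-0.88862×0.36650 + 0.45865×0.93042×0.64618 = -0.228822 + 0.275749 = 0.046927.
Inverse-square distance factor (a/d)² = 1.0032² = 1.006410.
Q̄ = (S_0/π) × 1.006410 × [bracket] = (1361/π) × 1.006410 × 0.046927 = 20.46 W/m².

Q̄ ≈ 20.5 W/m²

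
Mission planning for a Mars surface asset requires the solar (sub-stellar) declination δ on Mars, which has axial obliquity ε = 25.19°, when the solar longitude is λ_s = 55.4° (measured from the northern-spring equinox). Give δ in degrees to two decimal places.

sin δ = sin ε · sin λ_s = sin 25.19° × sin 55.4° = 0.350344.
δ = arcsin(0.350344) = +20.51°.

δ = +20.51°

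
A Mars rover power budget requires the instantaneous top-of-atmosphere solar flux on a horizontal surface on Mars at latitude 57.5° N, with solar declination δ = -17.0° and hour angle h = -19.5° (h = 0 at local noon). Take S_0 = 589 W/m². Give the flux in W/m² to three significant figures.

cos θ_z = sin ϕ sin δ + cos ϕ cos δ cos h = -0.246584 + 0.484350 = 0.237766.
Flux = S_0 · cos θ_z = 589 × 0.237766 = 140.0 W/m².

140 W/m²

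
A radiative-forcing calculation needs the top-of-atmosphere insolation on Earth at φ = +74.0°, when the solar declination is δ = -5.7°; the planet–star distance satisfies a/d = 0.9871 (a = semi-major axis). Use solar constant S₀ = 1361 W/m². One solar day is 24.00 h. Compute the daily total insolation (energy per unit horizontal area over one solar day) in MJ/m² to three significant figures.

5.15 MJ/m²

cos H₀ = −tan(+74.0°) tan(-5.700°) = 0.3481, H₀ = 1.2153 rad.
Bracket: H₀ sin φ sin δ + cos φ cos δ sin H₀ = 1.2153×0.96126×-0.09932 + 0.27564×0.99506×0.93746 = -0.116028 + 0.257125 = 0.141097.
Inverse-square distance factor (a/d)² = 0.9871² = 0.974366.
Q̄ = (S₀/π) × 0.974366 × [bracket] = (1361/π) × 0.974366 × 0.141097 = 59.559 W/m².
Daily total = Q̄ × 24.00 h × 3600 s/h = 59.559 × 24.00 × 3600 / 10⁶ = 5.146 MJ/m².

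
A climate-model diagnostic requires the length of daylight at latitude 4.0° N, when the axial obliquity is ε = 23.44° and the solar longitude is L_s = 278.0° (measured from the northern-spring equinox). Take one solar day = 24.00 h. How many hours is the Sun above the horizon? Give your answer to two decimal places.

Solar declination: sin δ = sin ε · sin L_s = sin 23.44° × sin 278.0° = -0.39392, so δ = -23.198°.
cos h₀ = −tan ϕ · tan δ = −tan(+4.0°) × tan(-23.198°) = 0.0300, so h₀ = 1.5408 rad = 88.28°.
Daylight = 2h₀/(2π) × 24.00 h = (1.5408/π) × 24.00 = 11.77 h.

11.77 h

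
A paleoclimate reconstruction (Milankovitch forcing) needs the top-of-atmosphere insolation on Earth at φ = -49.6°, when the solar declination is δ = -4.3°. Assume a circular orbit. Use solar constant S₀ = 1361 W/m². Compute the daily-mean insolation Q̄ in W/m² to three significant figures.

cos H₀ = −tan(-49.6°) tan(-4.300°) = -0.0883, H₀ = 1.6593 rad.
Bracket: H₀ sin φ sin δ + cos φ cos δ sin H₀ = 1.6593×-0.76154×-0.07498 + 0.64812×0.99719×0.99609 = 0.094746 + 0.643772 = 0.738518.
Q̄ = (S₀/π) × [bracket] = (1361/π) × 0.738518 = 319.9 W/m².

Q̄ ≈ 320 W/m²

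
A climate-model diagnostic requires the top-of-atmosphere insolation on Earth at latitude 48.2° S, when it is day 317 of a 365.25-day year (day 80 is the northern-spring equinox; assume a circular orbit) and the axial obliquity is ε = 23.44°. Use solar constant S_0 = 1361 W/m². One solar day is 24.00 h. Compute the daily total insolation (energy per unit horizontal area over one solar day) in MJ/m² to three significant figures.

39.4 MJ/m²

Solar longitude: L_s = 360° × (317 − 80)/365.25 = 233.593°.
sin δ = sin 23.44° × sin 233.593° = -0.32015, so δ = -18.672°.
cos h₀ = −tan(-48.2°) tan(-18.672°) = -0.3780, h₀ = 1.9584 rad.
Bracket: h₀ sin ϕ sin δ + cos ϕ cos δ sin h₀ = 1.9584×-0.74548×-0.32015 + 0.66653×0.94737×0.92582 = 0.467402 + 0.584610 = 1.052012.
Q̄ = (S_0/π) × [bracket] = (1361/π) × 1.052012 = 455.75 W/m².
Daily total = Q̄ × 24.00 h × 3600 s/h = 455.75 × 24.00 × 3600 / 10⁶ = 39.38 MJ/m².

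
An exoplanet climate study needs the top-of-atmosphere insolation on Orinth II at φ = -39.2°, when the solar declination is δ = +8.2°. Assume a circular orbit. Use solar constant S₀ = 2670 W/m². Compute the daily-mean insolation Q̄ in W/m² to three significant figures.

cos H₀ = −tan(-39.2°) tan(+8.200°) = 0.1175, H₀ = 1.4530 rad.
Bracket: H₀ sin φ sin δ + cos φ cos δ sin H₀ = 1.4530×-0.63203×0.14263 + 0.77494×0.98978×0.99307 = -0.130983 + 0.761705 = 0.630722.
Q̄ = (S₀/π) × [bracket] = (2670/π) × 0.630722 = 536.0 W/m².

Q̄ ≈ 536 W/m²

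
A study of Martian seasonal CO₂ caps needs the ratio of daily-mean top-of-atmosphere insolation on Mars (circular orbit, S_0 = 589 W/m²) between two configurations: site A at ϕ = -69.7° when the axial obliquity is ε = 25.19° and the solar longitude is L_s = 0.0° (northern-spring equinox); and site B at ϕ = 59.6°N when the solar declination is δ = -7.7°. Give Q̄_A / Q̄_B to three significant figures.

— Configuration A (ϕ=-69.7°):
Solar declination: sin δ = sin ε · sin L_s = sin 25.19° × sin 0.0° = 0.00000, so δ = +0.000°.
cos h₀ = −tan(-69.7°) tan(+0.000°) = 0.0000, h₀ = 1.5708 rad.
Bracket: h₀ sin ϕ sin δ + cos ϕ cos δ sin h₀ = 1.5708×-0.93789×0.00000 + 0.34694×1.00000×1.00000 = -0.000000 + 0.346940 = 0.346940.
Q̄ = (S_0/π) × [bracket] = (589/π) × 0.346940 = 65.046 W/m².
— Configuration B (ϕ=+59.6°):
cos h₀ = −tan(+59.6°) tan(-7.700°) = 0.2305, h₀ = 1.3383 rad.
Bracket: h₀ sin ϕ sin δ + cos ϕ cos δ sin h₀ = 1.3383×0.86251×-0.13399 + 0.50603×0.99098×0.97308 = -0.154664 + 0.487966 = 0.333302.
Q̄ = (S_0/π) × [bracket] = (589/π) × 0.333302 = 62.489 W/m².
Ratio Q̄_A / Q̄_B = 65.046 / 62.489 = 1.041.

Q̄_A / Q̄_B ≈ 1.04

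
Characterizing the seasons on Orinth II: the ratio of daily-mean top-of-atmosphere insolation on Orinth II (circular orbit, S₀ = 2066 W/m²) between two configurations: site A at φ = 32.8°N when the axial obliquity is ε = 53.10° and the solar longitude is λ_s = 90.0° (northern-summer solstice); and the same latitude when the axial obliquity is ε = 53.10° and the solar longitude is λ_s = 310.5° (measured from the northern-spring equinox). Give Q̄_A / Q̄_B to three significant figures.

— Configuration A (φ=+32.8°):
Solar declination: sin δ = sin ε · sin λ_s = sin 53.10° × sin 90.0° = 0.79968, so δ = +53.100°.
cos H₀ = −tan(+32.8°) tan(+53.100°) = -0.8583, H₀ = 2.6028 rad.
Bracket: H₀ sin φ sin δ + cos φ cos δ sin H₀ = 2.6028×0.54171×0.79968 + 0.84057×0.60042×0.51309 = 1.127519 + 0.258954 = 1.386473.
Q̄ = (S₀/π) × [bracket] = (2066/π) × 1.386473 = 911.78 W/m².
— Configuration B (φ=+32.8°):
Solar declination: sin δ = sin ε · sin λ_s = sin 53.10° × sin 310.5° = -0.60808, so δ = -37.451°.
cos H₀ = −tan(+32.8°) tan(-37.451°) = 0.4936, H₀ = 1.0545 rad.
Bracket: H₀ sin φ sin δ + cos φ cos δ sin H₀ = 1.0545×0.54171×-0.60808 + 0.84057×0.79387×0.86967 = -0.347355 + 0.580334 = 0.232979.
Q̄ = (S₀/π) × [bracket] = (2066/π) × 0.232979 = 153.21 W/m².
Ratio Q̄_A / Q̄_B = 911.78 / 153.21 = 5.951.

Q̄_A / Q̄_B ≈ 5.95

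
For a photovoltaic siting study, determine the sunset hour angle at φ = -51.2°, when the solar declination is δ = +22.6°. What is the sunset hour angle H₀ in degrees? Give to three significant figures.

H₀ = 58.8°

cos H₀ = −tan φ · tan δ = −tan(-51.2°) × tan(+22.600°) = 0.5177, so H₀ = 1.0266 rad = 58.82°.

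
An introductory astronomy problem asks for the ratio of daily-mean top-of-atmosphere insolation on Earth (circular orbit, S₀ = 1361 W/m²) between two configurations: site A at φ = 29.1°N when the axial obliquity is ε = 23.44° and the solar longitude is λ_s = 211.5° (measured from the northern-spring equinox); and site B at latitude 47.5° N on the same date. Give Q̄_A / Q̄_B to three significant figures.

Q̄_A / Q̄_B ≈ 1.60

— Configuration A (φ=+29.1°):
Solar declination: sin δ = sin ε · sin λ_s = sin 23.44° × sin 211.5° = -0.20784, so δ = -11.996°.
cos H₀ = −tan(+29.1°) tan(-11.996°) = 0.1183, H₀ = 1.4523 rad.
Bracket: H₀ sin φ sin δ + cos φ cos δ sin H₀ = 1.4523×0.48634×-0.20784 + 0.87377×0.97816×0.99298 = -0.146800 + 0.848687 = 0.701887.
Q̄ = (S₀/π) × [bracket] = (1361/π) × 0.701887 = 304.07 W/m².
— Configuration B (φ=+47.5°):
cos H₀ = −tan(+47.5°) tan(-11.996°) = 0.2319, H₀ = 1.3368 rad.
Bracket: H₀ sin φ sin δ + cos φ cos δ sin H₀ = 1.3368×0.73728×-0.20784 + 0.67559×0.97816×0.97274 = -0.204846 + 0.642821 = 0.437975.
Q̄ = (S₀/π) × [bracket] = (1361/π) × 0.437975 = 189.74 W/m².
Ratio Q̄_A / Q̄_B = 304.07 / 189.74 = 1.603.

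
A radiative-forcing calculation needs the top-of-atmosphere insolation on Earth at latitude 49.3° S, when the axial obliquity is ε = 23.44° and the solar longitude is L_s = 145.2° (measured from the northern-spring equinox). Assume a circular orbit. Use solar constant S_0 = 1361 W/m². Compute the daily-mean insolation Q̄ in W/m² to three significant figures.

Solar declination: sin δ = sin ε · sin L_s = sin 23.44° × sin 145.2° = 0.22702, so δ = +13.122°.
cos h₀ = −tan(-49.3°) tan(+13.122°) = 0.2710, h₀ = 1.2963 rad.
Bracket: h₀ sin ϕ sin δ + cos ϕ cos δ sin h₀ = 1.2963×-0.75813×0.22702 + 0.65210×0.97389×0.96258 = -0.223107 + 0.611309 = 0.388202.
Q̄ = (S_0/π) × [bracket] = (1361/π) × 0.388202 = 168.2 W/m².

Q̄ ≈ 168 W/m²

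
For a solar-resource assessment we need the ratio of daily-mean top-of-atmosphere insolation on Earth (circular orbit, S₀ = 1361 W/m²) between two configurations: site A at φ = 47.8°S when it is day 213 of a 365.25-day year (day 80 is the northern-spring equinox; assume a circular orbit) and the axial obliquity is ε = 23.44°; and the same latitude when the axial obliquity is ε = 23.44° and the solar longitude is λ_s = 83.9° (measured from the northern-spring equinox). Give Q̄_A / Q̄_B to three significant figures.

— Configuration A (φ=-47.8°):
Solar longitude: λ_s = 360° × (213 − 80)/365.25 = 131.088°.
sin δ = sin 23.44° × sin 131.088° = 0.29981, so δ = +17.446°.
cos H₀ = −tan(-47.8°) tan(+17.446°) = 0.3466, H₀ = 1.2169 rad.
Bracket: H₀ sin φ sin δ + cos φ cos δ sin H₀ = 1.2169×-0.74080×0.29981 + 0.67172×0.95400×0.93802 = -0.270273 + 0.601103 = 0.330830.
Q̄ = (S₀/π) × [bracket] = (1361/π) × 0.330830 = 143.32 W/m².
— Configuration B (φ=-47.8°):
Solar declination: sin δ = sin ε · sin λ_s = sin 23.44° × sin 83.9° = 0.39554, so δ = +23.299°.
cos H₀ = −tan(-47.8°) tan(+23.299°) = 0.4749, H₀ = 1.0759 rad.
Bracket: H₀ sin φ sin δ + cos φ cos δ sin H₀ = 1.0759×-0.74080×0.39554 + 0.67172×0.91845×0.88001 = -0.315256 + 0.542914 = 0.227658.
Q̄ = (S₀/π) × [bracket] = (1361/π) × 0.227658 = 98.626 W/m².
Ratio Q̄_A / Q̄_B = 143.32 / 98.626 = 1.453.

Q̄_A / Q̄_B ≈ 1.45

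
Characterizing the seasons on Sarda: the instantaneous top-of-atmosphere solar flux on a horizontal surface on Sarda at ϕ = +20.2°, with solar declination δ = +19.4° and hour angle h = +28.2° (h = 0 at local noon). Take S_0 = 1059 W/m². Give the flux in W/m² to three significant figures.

cos θ_z = sin ϕ sin δ + cos ϕ cos δ cos h = 0.114695 + 0.780137 = 0.894832.
Flux = S_0 · cos θ_z = 1059 × 0.894832 = 947.6 W/m².

948 W/m²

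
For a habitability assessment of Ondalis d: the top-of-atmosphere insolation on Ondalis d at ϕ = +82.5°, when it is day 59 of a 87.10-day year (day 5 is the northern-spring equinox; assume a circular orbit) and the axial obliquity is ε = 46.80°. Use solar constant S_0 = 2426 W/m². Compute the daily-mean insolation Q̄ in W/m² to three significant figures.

Q̄ ≈ 0.00 W/m²

Solar longitude: L_s = 360° × (59 − 5)/87.10 = 223.192°.
sin δ = sin 46.80° × sin 223.192° = -0.49894, so δ = -29.930°.
cos h₀ = −tan(+82.5°) tan(-29.930°) = 4.3730 ≥ 1 ⇒ polar night, h₀ = 0 and Q̄ = 0.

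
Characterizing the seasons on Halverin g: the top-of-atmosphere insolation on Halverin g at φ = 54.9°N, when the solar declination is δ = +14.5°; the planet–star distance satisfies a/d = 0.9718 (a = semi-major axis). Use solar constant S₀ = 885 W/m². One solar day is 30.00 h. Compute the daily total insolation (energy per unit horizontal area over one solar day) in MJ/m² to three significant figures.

cos H₀ = −tan(+54.9°) tan(+14.500°) = -0.3680, H₀ = 1.9476 rad.
Bracket: H₀ sin φ sin δ + cos φ cos δ sin H₀ = 1.9476×0.81815×0.25038 + 0.57501×0.96815×0.92984 = 0.398963 + 0.517638 = 0.916601.
Inverse-square distance factor (a/d)² = 0.9718² = 0.944395.
Q̄ = (S₀/π) × 0.944395 × [bracket] = (885/π) × 0.944395 × 0.916601 = 243.85 W/m².
Daily total = Q̄ × 30.00 h × 3600 s/h = 243.85 × 30.00 × 3600 / 10⁶ = 26.34 MJ/m².

26.3 MJ/m²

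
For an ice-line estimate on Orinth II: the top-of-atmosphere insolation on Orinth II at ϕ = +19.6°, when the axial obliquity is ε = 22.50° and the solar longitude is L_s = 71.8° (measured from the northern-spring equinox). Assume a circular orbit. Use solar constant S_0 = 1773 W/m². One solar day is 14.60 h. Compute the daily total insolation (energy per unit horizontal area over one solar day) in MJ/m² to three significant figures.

32.0 MJ/m²

Solar declination: sin δ = sin ε · sin L_s = sin 22.50° × sin 71.8° = 0.36354, so δ = +21.318°.
cos h₀ = −tan(+19.6°) tan(+21.318°) = -0.1390, h₀ = 1.7102 rad.
Bracket: h₀ sin ϕ sin δ + cos ϕ cos δ sin h₀ = 1.7102×0.33545×0.36354 + 0.94206×0.93158×0.99030 = 0.208558 + 0.869091 = 1.077649.
Q̄ = (S_0/π) × [bracket] = (1773/π) × 1.077649 = 608.19 W/m².
Daily total = Q̄ × 14.60 h × 3600 s/h = 608.19 × 14.60 × 3600 / 10⁶ = 31.97 MJ/m².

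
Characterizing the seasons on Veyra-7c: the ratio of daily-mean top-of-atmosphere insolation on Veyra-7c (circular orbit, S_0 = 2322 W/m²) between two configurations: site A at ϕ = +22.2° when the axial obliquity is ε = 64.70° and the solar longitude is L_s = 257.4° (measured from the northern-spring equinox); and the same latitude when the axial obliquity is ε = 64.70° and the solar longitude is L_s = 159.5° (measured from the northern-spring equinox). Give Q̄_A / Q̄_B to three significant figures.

Q̄_A / Q̄_B ≈ 0.0441

— Configuration A (ϕ=+22.2°):
Solar declination: sin δ = sin ε · sin L_s = sin 64.70° × sin 257.4° = -0.88231, so δ = -61.922°.
cos h₀ = −tan(+22.2°) tan(-61.922°) = 0.7650, h₀ = 0.6998 rad.
Bracket: h₀ sin ϕ sin δ + cos ϕ cos δ sin h₀ = 0.6998×0.37784×-0.88231 + 0.92587×0.47067×0.64403 = -0.233294 + 0.280655 = 0.047361.
Q̄ = (S_0/π) × [bracket] = (2322/π) × 0.047361 = 35.005 W/m².
— Configuration B (ϕ=+22.2°):
Solar declination: sin δ = sin ε · sin L_s = sin 64.70° × sin 159.5° = 0.31662, so δ = +18.458°.
cos h₀ = −tan(+22.2°) tan(+18.458°) = -0.1362, h₀ = 1.7074 rad.
Bracket: h₀ sin ϕ sin δ + cos ϕ cos δ sin h₀ = 1.7074×0.37784×0.31662 + 0.92587×0.94855×0.99068 = 0.204259 + 0.870049 = 1.074308.
Q̄ = (S_0/π) × [bracket] = (2322/π) × 1.074308 = 794.04 W/m².
Ratio Q̄_A / Q̄_B = 35.005 / 794.04 = 0.04408.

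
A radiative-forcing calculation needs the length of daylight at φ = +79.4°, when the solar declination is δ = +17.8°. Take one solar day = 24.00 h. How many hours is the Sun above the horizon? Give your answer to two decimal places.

24.00 h

Sunrise equation: cos H₀ = −tan φ · tan δ = -1.7156 ≤ −1, so the Sun never sets (polar day) and H₀ = π.
Daylight = 2H₀/(2π) × 24.00 h = (3.1416/π) × 24.00 = 24.00 h.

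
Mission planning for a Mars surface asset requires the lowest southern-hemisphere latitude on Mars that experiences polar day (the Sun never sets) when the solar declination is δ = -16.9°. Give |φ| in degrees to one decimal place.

Polar day requires cos H₀ = −tan φ tan δ ≤ −1, i.e. tan φ tan δ ≥ 1.
The boundary is |tan φ| · |tan δ| = 1, so |φ| = 90° − |δ| = 90° − 16.9° = 73.1° in the southern hemisphere.

|φ| = 73.1°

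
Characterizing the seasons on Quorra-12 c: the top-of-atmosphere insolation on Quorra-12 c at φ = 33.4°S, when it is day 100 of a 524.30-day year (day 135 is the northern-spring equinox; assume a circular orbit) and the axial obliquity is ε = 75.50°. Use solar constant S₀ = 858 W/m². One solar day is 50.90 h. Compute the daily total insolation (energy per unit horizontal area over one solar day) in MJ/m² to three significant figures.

57.0 MJ/m²

Solar longitude: λ_s = 360° × (100 − 135)/524.30 = -24.032°, i.e. -24.032° + 360° = 335.968°.
sin δ = sin 75.50° × sin 335.968° = -0.39428, so δ = -23.221°.
cos H₀ = −tan(-33.4°) tan(-23.221°) = -0.2829, H₀ = 1.8576 rad.
Bracket: H₀ sin φ sin δ + cos φ cos δ sin H₀ = 1.8576×-0.55048×-0.39428 + 0.83485×0.91899×0.95915 = 0.403180 + 0.735878 = 1.139058.
Q̄ = (S₀/π) × [bracket] = (858/π) × 1.139058 = 311.09 W/m².
Daily total = Q̄ × 50.90 h × 3600 s/h = 311.09 × 50.90 × 3600 / 10⁶ = 57.00 MJ/m².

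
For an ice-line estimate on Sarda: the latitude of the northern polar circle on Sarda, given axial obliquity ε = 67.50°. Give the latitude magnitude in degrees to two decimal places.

The polar circle is the lowest latitude that experiences at least one full rotation of continuous daylight at the northern-summer solstice; it lies at |ϕ| = 90° − ε = 90° − 67.50° = 22.50°.

22.50°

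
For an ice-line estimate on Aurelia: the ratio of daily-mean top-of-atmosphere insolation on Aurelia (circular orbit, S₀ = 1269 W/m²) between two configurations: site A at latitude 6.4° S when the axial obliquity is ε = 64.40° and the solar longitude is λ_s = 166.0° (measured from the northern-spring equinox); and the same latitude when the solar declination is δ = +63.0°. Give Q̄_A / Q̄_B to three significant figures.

— Configuration A (φ=-6.4°):
Solar declination: sin δ = sin ε · sin λ_s = sin 64.40° × sin 166.0° = 0.21817, so δ = +12.602°.
cos H₀ = −tan(-6.4°) tan(+12.602°) = 0.0251, H₀ = 1.5457 rad.
Bracket: H₀ sin φ sin δ + cos φ cos δ sin H₀ = 1.5457×-0.11147×0.21817 + 0.99377×0.97591×0.99969 = -0.037591 + 0.969529 = 0.931938.
Q̄ = (S₀/π) × [bracket] = (1269/π) × 0.931938 = 376.44 W/m².
— Configuration B (φ=-6.4°):
cos H₀ = −tan(-6.4°) tan(+63.000°) = 0.2201, H₀ = 1.3488 rad.
Bracket: H₀ sin φ sin δ + cos φ cos δ sin H₀ = 1.3488×-0.11147×0.89101 + 0.99377×0.45399×0.97547 = -0.133964 + 0.440095 = 0.306131.
Q̄ = (S₀/π) × [bracket] = (1269/π) × 0.306131 = 123.66 W/m².
Ratio Q̄_A / Q̄_B = 376.44 / 123.66 = 3.044.

Q̄_A / Q̄_B ≈ 3.04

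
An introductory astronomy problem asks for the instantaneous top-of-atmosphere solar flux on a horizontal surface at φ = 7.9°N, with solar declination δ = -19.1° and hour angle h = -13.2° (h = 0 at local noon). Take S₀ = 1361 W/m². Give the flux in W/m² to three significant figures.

cos θ_z = sin φ sin δ + cos φ cos δ cos h = -0.044974 + 0.911251 = 0.866277.
Flux = S₀ · cos θ_z = 1361 × 0.866277 = 1179 W/m².

1.18e+03 W/m²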